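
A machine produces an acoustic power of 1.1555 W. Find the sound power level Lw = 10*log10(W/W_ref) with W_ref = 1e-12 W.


W / W_ref = 1.1555 / 1e-12 = 1.1555e+12
Lw = 10 * log10(1.1555e+12) = 120.63 dB


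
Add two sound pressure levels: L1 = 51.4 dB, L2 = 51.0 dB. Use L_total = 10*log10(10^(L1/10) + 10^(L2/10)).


10^(51.4/10) = 138038
10^(51.0/10) = 125893
Sum = 138038 + 125893 = 263931
L_total = 10*log10(263931) = 54.215 dB


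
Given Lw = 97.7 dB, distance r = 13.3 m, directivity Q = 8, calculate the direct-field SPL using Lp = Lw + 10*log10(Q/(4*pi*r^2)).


4*pi*r^2 = 4*pi*13.3^2 = 2222.87 m^2
Q / (4*pi*r^2) = 8 / 2222.87 = 0.00359895
Lp = 97.7 + 10*log10(0.00359895) = 73.262 dB


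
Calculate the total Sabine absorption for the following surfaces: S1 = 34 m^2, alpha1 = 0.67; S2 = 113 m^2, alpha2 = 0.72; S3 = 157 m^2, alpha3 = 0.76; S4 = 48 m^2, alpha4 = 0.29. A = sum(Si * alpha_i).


34 * 0.67 = 22.78
113 * 0.72 = 81.36
157 * 0.76 = 119.32
48 * 0.29 = 13.92
A_total = 22.78 + 81.36 + 119.32 + 13.92 = 237.38 m^2


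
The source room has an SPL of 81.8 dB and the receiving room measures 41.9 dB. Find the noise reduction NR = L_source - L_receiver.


NR = L_source - L_receiver (difference between source and receiving room levels)
NR = 81.8 - 41.9 = 39.9 dB


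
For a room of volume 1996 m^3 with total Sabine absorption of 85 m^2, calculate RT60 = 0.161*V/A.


RT60 = 0.161 * 1996 / 85 = 3.7807 s


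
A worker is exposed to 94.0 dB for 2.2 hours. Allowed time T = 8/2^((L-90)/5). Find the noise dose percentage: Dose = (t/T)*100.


T_allowed = 8 / 2^((94.0 - 90)/5) = 4.59479 hr
Dose = 2.2 / 4.59479 * 100 = 47.88 %


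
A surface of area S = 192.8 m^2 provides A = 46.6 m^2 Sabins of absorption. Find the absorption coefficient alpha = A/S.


Absorption coefficient = absorbed power / incident power
alpha = A / S = 46.6 / 192.8 = 0.2417


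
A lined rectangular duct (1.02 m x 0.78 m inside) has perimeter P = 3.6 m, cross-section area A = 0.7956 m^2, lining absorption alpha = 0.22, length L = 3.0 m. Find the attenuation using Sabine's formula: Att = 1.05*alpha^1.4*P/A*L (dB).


alpha^1.4 = 0.22^1.4 = 0.120058
Attenuation rate = 1.05 * alpha^1.4 * P / A
= 1.05 * 0.120058 * 3.6 / 0.7956 = 0.570411 dB/m
Total Att = 0.570411 * 3.0 = 1.7112 dB


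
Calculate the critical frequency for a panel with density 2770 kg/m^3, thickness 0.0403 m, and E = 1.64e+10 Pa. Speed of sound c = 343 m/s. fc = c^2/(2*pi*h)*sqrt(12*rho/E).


12*rho/E = 12*2770/1.64e+10 = 2.02683e-06
sqrt(12*rho/E) = sqrt(2.02683e-06) = 0.00142367
c^2/(2*pi*h) = 343^2/(2*pi*0.0403) = 464626
fc = 464626 * 0.00142367 = 661.47 Hz


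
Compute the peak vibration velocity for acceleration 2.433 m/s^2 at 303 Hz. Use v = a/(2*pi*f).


omega = 2*pi*f = 2*pi*303 = 1903.81 rad/s
v = a / omega = 2.433 / 1903.81 = 0.001278 m/s


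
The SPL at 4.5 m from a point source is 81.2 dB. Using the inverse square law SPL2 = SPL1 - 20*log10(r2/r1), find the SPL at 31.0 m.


r2/r1 = 31.0/4.5 = 6.88889
Correction = 20*log10(6.88889) = 16.763 dB
SPL2 = 81.2 - 16.763 = 64.437 dB


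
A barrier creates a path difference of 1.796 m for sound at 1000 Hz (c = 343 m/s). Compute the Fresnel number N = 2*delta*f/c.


N = 2*delta*f/c = 2*delta/lambda, where lambda = c/f
lambda = 343 / 1000 = 0.343 m
N = 2 * 1.796 / 0.343 = 10.472


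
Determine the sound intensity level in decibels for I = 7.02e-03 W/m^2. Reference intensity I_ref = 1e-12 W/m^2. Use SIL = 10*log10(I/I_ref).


I / I_ref = 7.02e-03 / 1e-12 = 7.02e+09
SIL = 10 * log10(7.02e+09) = 98.463 dB


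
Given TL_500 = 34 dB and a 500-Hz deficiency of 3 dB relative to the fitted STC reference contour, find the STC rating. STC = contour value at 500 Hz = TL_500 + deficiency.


By ASTM E413, STC = value of the fitted reference contour at 500 Hz.
Contour value at 500 Hz = TL_500 + deficiency = 34 + 3 = 37
STC = 37


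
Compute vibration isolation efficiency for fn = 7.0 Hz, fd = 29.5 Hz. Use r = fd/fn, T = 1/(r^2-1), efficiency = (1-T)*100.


r = 29.5 / 7.0 = 4.21429
r^2 - 1 = 4.21429^2 - 1 = 16.7602
T = 1/16.7602 = 0.0596652
Efficiency = (1 - 0.0596652)*100 = 94.033 %


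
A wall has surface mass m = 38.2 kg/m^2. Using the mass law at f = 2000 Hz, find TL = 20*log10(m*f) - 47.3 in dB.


m * f = 38.2 * 2000 = 76400
20*log10(76400) = 97.6619 dB
TL = 97.6619 - 47.3 = 50.362 dB


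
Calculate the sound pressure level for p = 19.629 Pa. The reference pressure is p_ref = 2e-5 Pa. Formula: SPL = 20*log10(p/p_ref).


p / p_ref = 19.629 / 2e-5 = 981450
SPL = 20 * log10(981450) = 119.84 dB


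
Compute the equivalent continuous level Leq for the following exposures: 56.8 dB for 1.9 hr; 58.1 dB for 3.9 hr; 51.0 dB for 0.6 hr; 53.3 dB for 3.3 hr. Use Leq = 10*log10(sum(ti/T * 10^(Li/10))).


T_total = 1.9 + 3.9 + 0.6 + 3.3 = 9.7 hr
(1.9/9.7) * 10^(56.8/10) = 93752.3
(3.9/9.7) * 10^(58.1/10) = 259593
(0.6/9.7) * 10^(51.0/10) = 7787.17
(3.3/9.7) * 10^(53.3/10) = 72734.8
Sum = 93752.3 + 259593 + 7787.17 + 72734.8 = 433867
Leq = 10*log10(433867) = 56.374 dB


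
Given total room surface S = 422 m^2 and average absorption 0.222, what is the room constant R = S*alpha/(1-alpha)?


R = 422 * 0.222 / (1 - 0.222) = 120.42 m^2


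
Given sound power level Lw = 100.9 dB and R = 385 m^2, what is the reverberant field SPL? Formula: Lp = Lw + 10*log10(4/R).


4/R = 4/385 = 0.0103896
Lp = 100.9 + 10*log10(0.0103896) = 81.066 dB


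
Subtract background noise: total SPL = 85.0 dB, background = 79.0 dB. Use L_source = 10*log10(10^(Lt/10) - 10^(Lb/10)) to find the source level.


10^(85.0/10) = 3.16228e+08
10^(79.0/10) = 7.94328e+07
Difference = 3.16228e+08 - 7.94328e+07 = 2.36795e+08
L_source = 10*log10(2.36795e+08) = 83.744 dB


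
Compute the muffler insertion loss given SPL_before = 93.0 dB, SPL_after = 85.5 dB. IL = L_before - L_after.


Insertion loss = SPL without muffler - SPL with muffler
IL = 93.0 - 85.5 = 7.5 dB


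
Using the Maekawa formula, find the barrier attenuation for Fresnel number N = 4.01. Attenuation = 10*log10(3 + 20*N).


3 + 20*N = 3 + 20*4.01 = 83.2
Att = 10*log10(83.2) = 19.201 dB


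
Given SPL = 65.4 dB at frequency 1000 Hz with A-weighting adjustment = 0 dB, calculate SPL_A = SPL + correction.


A-weighting table: 1000 Hz -> 0 dB correction
SPL_A = SPL + correction = 65.4 + (0) = 65.4 dBA


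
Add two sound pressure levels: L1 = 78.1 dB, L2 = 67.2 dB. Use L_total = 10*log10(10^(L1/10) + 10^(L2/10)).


10^(78.1/10) = 6.45654e+07
10^(67.2/10) = 5.24807e+06
Sum = 6.45654e+07 + 5.24807e+06 = 6.98135e+07
L_total = 10*log10(6.98135e+07) = 78.439 dB


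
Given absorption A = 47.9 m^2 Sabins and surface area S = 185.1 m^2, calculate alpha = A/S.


Absorption coefficient = absorbed power / incident power
alpha = A / S = 47.9 / 185.1 = 0.25878


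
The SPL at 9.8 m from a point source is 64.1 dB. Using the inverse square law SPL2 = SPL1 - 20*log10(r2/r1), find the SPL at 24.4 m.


r2/r1 = 24.4/9.8 = 2.4898
Correction = 20*log10(2.4898) = 7.92329 dB
SPL2 = 64.1 - 7.92329 = 56.177 dB


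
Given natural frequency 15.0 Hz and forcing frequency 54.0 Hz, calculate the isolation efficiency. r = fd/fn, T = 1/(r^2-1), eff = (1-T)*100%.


r = 54.0 / 15.0 = 3.6
r^2 - 1 = 3.6^2 - 1 = 11.96
T = 1/11.96 = 0.083612
Efficiency = (1 - 0.083612)*100 = 91.639 %


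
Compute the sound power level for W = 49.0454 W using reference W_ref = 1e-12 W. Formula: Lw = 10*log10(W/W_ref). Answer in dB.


W / W_ref = 49.0454 / 1e-12 = 4.90454e+13
Lw = 10 * log10(4.90454e+13) = 136.91 dB


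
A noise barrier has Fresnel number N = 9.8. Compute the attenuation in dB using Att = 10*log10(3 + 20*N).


3 + 20*N = 3 + 20*9.8 = 199
Att = 10*log10(199) = 22.989 dB


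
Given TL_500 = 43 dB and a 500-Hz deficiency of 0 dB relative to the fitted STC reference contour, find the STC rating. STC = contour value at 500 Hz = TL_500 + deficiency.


By ASTM E413, STC = value of the fitted reference contour at 500 Hz.
Contour value at 500 Hz = TL_500 + deficiency = 43 + 0 = 43
STC = 43


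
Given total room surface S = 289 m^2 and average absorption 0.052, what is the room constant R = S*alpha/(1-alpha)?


R = 289 * 0.052 / (1 - 0.052) = 15.852 m^2


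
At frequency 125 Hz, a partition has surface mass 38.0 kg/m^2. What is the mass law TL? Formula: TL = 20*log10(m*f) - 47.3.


m * f = 38.0 * 125 = 4750
20*log10(4750) = 73.5339 dB
TL = 73.5339 - 47.3 = 26.234 dB


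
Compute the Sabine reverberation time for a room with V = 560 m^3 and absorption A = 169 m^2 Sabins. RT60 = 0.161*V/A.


RT60 = 0.161 * 560 / 169 = 0.53349 s


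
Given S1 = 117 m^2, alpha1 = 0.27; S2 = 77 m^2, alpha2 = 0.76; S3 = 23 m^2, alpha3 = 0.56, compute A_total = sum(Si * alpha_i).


117 * 0.27 = 31.59
77 * 0.76 = 58.52
23 * 0.56 = 12.88
A_total = 31.59 + 58.52 + 12.88 = 102.99 m^2


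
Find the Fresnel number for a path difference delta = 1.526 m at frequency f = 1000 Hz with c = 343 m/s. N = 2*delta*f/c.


N = 2*delta*f/c = 2*delta/lambda, where lambda = c/f
lambda = 343 / 1000 = 0.343 m
N = 2 * 1.526 / 0.343 = 8.898


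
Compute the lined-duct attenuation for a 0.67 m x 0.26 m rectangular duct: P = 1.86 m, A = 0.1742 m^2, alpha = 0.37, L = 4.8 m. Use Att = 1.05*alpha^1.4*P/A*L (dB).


alpha^1.4 = 0.37^1.4 = 0.248589
Attenuation rate = 1.05 * alpha^1.4 * P / A
= 1.05 * 0.248589 * 1.86 / 0.1742 = 2.78699 dB/m
Total Att = 2.78699 * 4.8 = 13.378 dB


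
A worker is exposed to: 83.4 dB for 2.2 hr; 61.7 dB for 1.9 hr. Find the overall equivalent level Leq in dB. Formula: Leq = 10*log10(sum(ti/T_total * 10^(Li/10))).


T_total = 2.2 + 1.9 = 4.1 hr
(2.2/4.1) * 10^(83.4/10) = 1.17392e+08
(1.9/4.1) * 10^(61.7/10) = 685440
Sum = 1.17392e+08 + 685440 = 1.18077e+08
Leq = 10*log10(1.18077e+08) = 80.722 dB


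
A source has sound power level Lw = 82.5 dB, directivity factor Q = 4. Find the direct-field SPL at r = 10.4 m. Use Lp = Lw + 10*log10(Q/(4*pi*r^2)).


4*pi*r^2 = 4*pi*10.4^2 = 1359.18 m^2
Q / (4*pi*r^2) = 4 / 1359.18 = 0.00294295
Lp = 82.5 + 10*log10(0.00294295) = 57.188 dB


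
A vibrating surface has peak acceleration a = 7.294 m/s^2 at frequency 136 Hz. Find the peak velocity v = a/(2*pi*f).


omega = 2*pi*f = 2*pi*136 = 854.513 rad/s
v = a / omega = 7.294 / 854.513 = 0.0085359 m/s


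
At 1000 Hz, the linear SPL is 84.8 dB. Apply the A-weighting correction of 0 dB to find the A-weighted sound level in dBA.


A-weighting table: 1000 Hz -> 0 dB correction
SPL_A = SPL + correction = 84.8 + (0) = 84.8 dBA


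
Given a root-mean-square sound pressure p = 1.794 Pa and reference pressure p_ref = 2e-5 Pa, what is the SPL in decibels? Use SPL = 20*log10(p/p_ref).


p / p_ref = 1.794 / 2e-5 = 89700
SPL = 20 * log10(89700) = 99.056 dB


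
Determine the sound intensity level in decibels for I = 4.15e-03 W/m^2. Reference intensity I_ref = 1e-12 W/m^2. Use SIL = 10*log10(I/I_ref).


I / I_ref = 4.15e-03 / 1e-12 = 4.15e+09
SIL = 10 * log10(4.15e+09) = 96.18 dB


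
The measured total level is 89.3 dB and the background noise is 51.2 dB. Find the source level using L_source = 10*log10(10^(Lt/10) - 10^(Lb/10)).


10^(89.3/10) = 8.51138e+08
10^(51.2/10) = 131826
Difference = 8.51138e+08 - 131826 = 8.51006e+08
L_source = 10*log10(8.51006e+08) = 89.299 dB


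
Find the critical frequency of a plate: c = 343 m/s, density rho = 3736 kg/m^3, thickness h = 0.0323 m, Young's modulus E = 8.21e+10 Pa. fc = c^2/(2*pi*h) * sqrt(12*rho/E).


12*rho/E = 12*3736/8.21e+10 = 5.46066e-07
sqrt(12*rho/E) = sqrt(5.46066e-07) = 0.000738963
c^2/(2*pi*h) = 343^2/(2*pi*0.0323) = 579703
fc = 579703 * 0.000738963 = 428.38 Hz


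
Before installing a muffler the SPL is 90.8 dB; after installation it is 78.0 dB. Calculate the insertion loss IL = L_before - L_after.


Insertion loss = SPL without muffler - SPL with muffler
IL = 90.8 - 78.0 = 12.8 dB


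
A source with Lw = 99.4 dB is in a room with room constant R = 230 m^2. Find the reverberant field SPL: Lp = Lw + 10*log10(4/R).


4/R = 4/230 = 0.0173913
Lp = 99.4 + 10*log10(0.0173913) = 81.803 dB


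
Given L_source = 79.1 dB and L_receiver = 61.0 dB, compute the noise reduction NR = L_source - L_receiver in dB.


NR = L_source - L_receiver (difference between source and receiving room levels)
NR = 79.1 - 61.0 = 18.1 dB


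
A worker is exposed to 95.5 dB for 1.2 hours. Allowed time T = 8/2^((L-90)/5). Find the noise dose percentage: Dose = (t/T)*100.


T_allowed = 8 / 2^((95.5 - 90)/5) = 3.73213 hr
Dose = 1.2 / 3.73213 * 100 = 32.153 %


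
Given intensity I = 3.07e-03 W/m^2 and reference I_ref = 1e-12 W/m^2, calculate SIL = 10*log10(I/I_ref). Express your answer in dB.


I / I_ref = 3.07e-03 / 1e-12 = 3.07e+09
SIL = 10 * log10(3.07e+09) = 94.871 dB


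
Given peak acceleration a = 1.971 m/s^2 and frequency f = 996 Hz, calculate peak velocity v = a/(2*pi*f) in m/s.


omega = 2*pi*f = 2*pi*996 = 6258.05 rad/s
v = a / omega = 1.971 / 6258.05 = 0.00031495 m/s


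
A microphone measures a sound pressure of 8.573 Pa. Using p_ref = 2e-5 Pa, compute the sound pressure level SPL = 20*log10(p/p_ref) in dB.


p / p_ref = 8.573 / 2e-5 = 428650
SPL = 20 * log10(428650) = 112.64 dB


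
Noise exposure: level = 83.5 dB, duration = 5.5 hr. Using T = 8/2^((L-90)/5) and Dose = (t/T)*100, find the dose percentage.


T_allowed = 8 / 2^((83.5 - 90)/5) = 19.6983 hr
Dose = 5.5 / 19.6983 * 100 = 27.921 %


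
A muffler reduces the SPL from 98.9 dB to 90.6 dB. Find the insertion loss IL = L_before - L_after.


Insertion loss = SPL without muffler - SPL with muffler
IL = 98.9 - 90.6 = 8.3 dB


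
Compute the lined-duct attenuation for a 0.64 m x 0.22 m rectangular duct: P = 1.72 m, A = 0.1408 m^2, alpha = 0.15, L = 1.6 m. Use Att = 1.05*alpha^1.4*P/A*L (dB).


alpha^1.4 = 0.15^1.4 = 0.0702308
Attenuation rate = 1.05 * alpha^1.4 * P / A
= 1.05 * 0.0702308 * 1.72 / 0.1408 = 0.90083 dB/m
Total Att = 0.90083 * 1.6 = 1.4413 dB


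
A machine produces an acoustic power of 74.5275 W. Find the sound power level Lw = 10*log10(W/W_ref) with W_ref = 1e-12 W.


W / W_ref = 74.5275 / 1e-12 = 7.45275e+13
Lw = 10 * log10(7.45275e+13) = 138.72 dB


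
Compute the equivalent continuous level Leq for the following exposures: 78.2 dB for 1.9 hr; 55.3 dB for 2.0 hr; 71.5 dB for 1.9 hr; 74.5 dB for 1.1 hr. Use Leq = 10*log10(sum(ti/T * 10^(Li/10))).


T_total = 1.9 + 2.0 + 1.9 + 1.1 = 6.9 hr
(1.9/6.9) * 10^(78.2/10) = 1.8193e+07
(2.0/6.9) * 10^(55.3/10) = 98215.7
(1.9/6.9) * 10^(71.5/10) = 3.8896e+06
(1.1/6.9) * 10^(74.5/10) = 4.49307e+06
Sum = 1.8193e+07 + 98215.7 + 3.8896e+06 + 4.49307e+06 = 2.66739e+07
Leq = 10*log10(2.66739e+07) = 74.261 dB


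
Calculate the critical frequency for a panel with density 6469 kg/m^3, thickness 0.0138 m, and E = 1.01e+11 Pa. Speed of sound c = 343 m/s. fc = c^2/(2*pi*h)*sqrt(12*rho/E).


12*rho/E = 12*6469/1.01e+11 = 7.68594e-07
sqrt(12*rho/E) = sqrt(7.68594e-07) = 0.000876695
c^2/(2*pi*h) = 343^2/(2*pi*0.0138) = 1.35684e+06
fc = 1.35684e+06 * 0.000876695 = 1189.5 Hz


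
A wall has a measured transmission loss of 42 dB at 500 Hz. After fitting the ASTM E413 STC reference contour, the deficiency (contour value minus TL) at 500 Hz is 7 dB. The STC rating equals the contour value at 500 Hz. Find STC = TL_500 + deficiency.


By ASTM E413, STC = value of the fitted reference contour at 500 Hz.
Contour value at 500 Hz = TL_500 + deficiency = 42 + 7 = 49
STC = 49


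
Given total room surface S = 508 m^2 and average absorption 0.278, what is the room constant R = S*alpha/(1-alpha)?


R = 508 * 0.278 / (1 - 0.278) = 195.6 m^2


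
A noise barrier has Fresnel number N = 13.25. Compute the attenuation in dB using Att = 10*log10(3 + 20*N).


3 + 20*N = 3 + 20*13.25 = 268
Att = 10*log10(268) = 24.281 dB


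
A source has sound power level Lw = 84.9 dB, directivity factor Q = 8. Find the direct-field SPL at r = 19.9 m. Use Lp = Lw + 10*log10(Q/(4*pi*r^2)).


4*pi*r^2 = 4*pi*19.9^2 = 4976.41 m^2
Q / (4*pi*r^2) = 8 / 4976.41 = 0.00160758
Lp = 84.9 + 10*log10(0.00160758) = 56.962 dB


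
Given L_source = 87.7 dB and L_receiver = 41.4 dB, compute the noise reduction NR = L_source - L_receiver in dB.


NR = L_source - L_receiver (difference between source and receiving room levels)
NR = 87.7 - 41.4 = 46.3 dB


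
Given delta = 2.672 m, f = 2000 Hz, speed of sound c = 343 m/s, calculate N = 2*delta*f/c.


N = 2*delta*f/c = 2*delta/lambda, where lambda = c/f
lambda = 343 / 2000 = 0.1715 m
N = 2 * 2.672 / 0.1715 = 31.16


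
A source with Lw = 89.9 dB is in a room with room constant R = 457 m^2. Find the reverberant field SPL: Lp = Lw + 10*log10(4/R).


4/R = 4/457 = 0.00875274
Lp = 89.9 + 10*log10(0.00875274) = 69.321 dB


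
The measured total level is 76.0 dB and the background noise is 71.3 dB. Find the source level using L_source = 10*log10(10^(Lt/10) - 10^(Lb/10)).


10^(76.0/10) = 3.98107e+07
10^(71.3/10) = 1.34896e+07
Difference = 3.98107e+07 - 1.34896e+07 = 2.63211e+07
L_source = 10*log10(2.63211e+07) = 74.203 dB


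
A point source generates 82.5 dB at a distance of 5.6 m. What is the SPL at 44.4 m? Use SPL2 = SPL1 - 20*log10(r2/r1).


r2/r1 = 44.4/5.6 = 7.92857
Correction = 20*log10(7.92857) = 17.9839 dB
SPL2 = 82.5 - 17.9839 = 64.516 dB


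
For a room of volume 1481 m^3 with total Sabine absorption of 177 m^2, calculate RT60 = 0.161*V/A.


RT60 = 0.161 * 1481 / 177 = 1.3471 s


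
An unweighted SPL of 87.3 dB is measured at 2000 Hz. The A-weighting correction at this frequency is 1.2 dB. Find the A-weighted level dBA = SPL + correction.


A-weighting table: 2000 Hz -> 1.2 dB correction
SPL_A = SPL + correction = 87.3 + (1.2) = 88.5 dBA


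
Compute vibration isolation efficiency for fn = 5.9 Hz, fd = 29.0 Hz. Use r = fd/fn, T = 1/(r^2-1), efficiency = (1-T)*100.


r = 29.0 / 5.9 = 4.91525
r^2 - 1 = 4.91525^2 - 1 = 23.1597
T = 1/23.1597 = 0.0431785
Efficiency = (1 - 0.0431785)*100 = 95.682 %


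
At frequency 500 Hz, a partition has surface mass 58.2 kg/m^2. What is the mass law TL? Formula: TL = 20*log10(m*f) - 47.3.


m * f = 58.2 * 500 = 29100
20*log10(29100) = 89.2779 dB
TL = 89.2779 - 47.3 = 41.978 dB


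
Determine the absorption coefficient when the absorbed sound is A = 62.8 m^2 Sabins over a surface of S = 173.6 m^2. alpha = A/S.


Absorption coefficient = absorbed power / incident power
alpha = A / S = 62.8 / 173.6 = 0.36175


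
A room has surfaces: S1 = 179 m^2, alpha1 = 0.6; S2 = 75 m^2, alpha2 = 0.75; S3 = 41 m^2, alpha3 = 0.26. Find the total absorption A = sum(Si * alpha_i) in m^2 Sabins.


179 * 0.6 = 107.4
75 * 0.75 = 56.25
41 * 0.26 = 10.66
A_total = 107.4 + 56.25 + 10.66 = 174.31 m^2


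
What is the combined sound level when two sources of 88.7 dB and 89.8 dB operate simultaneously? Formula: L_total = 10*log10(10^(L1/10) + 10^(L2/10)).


10^(88.7/10) = 7.4131e+08
10^(89.8/10) = 9.54993e+08
Sum = 7.4131e+08 + 9.54993e+08 = 1.6963e+09
L_total = 10*log10(1.6963e+09) = 92.295 dB


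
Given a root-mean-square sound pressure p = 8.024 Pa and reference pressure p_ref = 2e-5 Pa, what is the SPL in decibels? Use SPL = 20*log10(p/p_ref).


p / p_ref = 8.024 / 2e-5 = 401200
SPL = 20 * log10(401200) = 112.07 dB


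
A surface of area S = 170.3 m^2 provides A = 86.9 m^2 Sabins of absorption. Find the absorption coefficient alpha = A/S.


Absorption coefficient = absorbed power / incident power
alpha = A / S = 86.9 / 170.3 = 0.51028


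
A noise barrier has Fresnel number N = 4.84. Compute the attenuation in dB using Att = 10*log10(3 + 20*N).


3 + 20*N = 3 + 20*4.84 = 99.8
Att = 10*log10(99.8) = 19.991 dB


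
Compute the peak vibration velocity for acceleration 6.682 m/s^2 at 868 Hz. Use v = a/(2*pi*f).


omega = 2*pi*f = 2*pi*868 = 5453.8 rad/s
v = a / omega = 6.682 / 5453.8 = 0.0012252 m/s


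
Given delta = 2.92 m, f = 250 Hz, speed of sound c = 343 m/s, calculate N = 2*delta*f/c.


N = 2*delta*f/c = 2*delta/lambda, where lambda = c/f
lambda = 343 / 250 = 1.372 m
N = 2 * 2.92 / 1.372 = 4.2566


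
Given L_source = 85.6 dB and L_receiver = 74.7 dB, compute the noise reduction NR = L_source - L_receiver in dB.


NR = L_source - L_receiver (difference between source and receiving room levels)
NR = 85.6 - 74.7 = 10.9 dB


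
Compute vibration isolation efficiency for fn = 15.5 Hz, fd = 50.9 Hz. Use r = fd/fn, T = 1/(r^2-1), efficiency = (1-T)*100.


r = 50.9 / 15.5 = 3.28387
r^2 - 1 = 3.28387^2 - 1 = 9.7838
T = 1/9.7838 = 0.10221
Efficiency = (1 - 0.10221)*100 = 89.779 %


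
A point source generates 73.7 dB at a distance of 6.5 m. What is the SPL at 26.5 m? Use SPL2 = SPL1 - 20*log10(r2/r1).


r2/r1 = 26.5/6.5 = 4.07692
Correction = 20*log10(4.07692) = 12.2066 dB
SPL2 = 73.7 - 12.2066 = 61.493 dB


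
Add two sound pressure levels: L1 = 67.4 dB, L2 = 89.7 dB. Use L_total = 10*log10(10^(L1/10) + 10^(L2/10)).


10^(67.4/10) = 5.49541e+06
10^(89.7/10) = 9.33254e+08
Sum = 5.49541e+06 + 9.33254e+08 = 9.38749e+08
L_total = 10*log10(9.38749e+08) = 89.725 dB


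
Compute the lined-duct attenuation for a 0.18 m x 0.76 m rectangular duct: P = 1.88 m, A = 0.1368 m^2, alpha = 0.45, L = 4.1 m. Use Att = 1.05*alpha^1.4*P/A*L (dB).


alpha^1.4 = 0.45^1.4 = 0.326962
Attenuation rate = 1.05 * alpha^1.4 * P / A
= 1.05 * 0.326962 * 1.88 / 0.1368 = 4.718 dB/m
Total Att = 4.718 * 4.1 = 19.344 dB


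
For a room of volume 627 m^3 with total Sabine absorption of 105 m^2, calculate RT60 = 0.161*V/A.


RT60 = 0.161 * 627 / 105 = 0.9614 s


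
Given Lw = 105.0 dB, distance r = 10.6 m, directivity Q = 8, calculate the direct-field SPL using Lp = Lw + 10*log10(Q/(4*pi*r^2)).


4*pi*r^2 = 4*pi*10.6^2 = 1411.96 m^2
Q / (4*pi*r^2) = 8 / 1411.96 = 0.00566588
Lp = 105.0 + 10*log10(0.00566588) = 82.533 dB


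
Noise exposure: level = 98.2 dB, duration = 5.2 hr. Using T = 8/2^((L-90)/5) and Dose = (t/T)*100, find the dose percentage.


T_allowed = 8 / 2^((98.2 - 90)/5) = 2.56685 hr
Dose = 5.2 / 2.56685 * 100 = 202.58 %


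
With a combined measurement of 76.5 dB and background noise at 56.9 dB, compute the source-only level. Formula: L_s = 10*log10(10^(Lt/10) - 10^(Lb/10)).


10^(76.5/10) = 4.46684e+07
10^(56.9/10) = 489779
Difference = 4.46684e+07 - 489779 = 4.41786e+07
L_source = 10*log10(4.41786e+07) = 76.452 dB


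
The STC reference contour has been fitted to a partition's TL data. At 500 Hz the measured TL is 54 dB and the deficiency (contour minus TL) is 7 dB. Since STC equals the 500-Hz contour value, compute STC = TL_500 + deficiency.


By ASTM E413, STC = value of the fitted reference contour at 500 Hz.
Contour value at 500 Hz = TL_500 + deficiency = 54 + 7 = 61
STC = 61


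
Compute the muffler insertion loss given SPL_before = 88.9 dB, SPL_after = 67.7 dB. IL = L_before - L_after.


Insertion loss = SPL without muffler - SPL with muffler
IL = 88.9 - 67.7 = 21.2 dB


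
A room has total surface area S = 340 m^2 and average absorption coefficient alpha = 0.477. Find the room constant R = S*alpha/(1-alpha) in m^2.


R = 340 * 0.477 / (1 - 0.477) = 310.1 m^2


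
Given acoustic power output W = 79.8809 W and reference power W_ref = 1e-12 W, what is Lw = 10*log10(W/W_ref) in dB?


W / W_ref = 79.8809 / 1e-12 = 7.98809e+13
Lw = 10 * log10(7.98809e+13) = 139.02 dB


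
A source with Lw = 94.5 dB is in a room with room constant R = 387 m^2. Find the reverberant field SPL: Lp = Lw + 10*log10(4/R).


4/R = 4/387 = 0.0103359
Lp = 94.5 + 10*log10(0.0103359) = 74.643 dB


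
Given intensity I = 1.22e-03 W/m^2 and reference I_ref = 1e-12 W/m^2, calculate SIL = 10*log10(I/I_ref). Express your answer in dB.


I / I_ref = 1.22e-03 / 1e-12 = 1.22e+09
SIL = 10 * log10(1.22e+09) = 90.864 dB


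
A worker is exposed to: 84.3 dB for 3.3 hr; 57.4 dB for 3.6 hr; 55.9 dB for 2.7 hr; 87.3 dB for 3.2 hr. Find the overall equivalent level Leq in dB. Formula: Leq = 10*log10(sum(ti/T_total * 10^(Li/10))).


T_total = 3.3 + 3.6 + 2.7 + 3.2 = 12.8 hr
(3.3/12.8) * 10^(84.3/10) = 6.93911e+07
(3.6/12.8) * 10^(57.4/10) = 154558
(2.7/12.8) * 10^(55.9/10) = 82064.2
(3.2/12.8) * 10^(87.3/10) = 1.34258e+08
Sum = 6.93911e+07 + 154558 + 82064.2 + 1.34258e+08 = 2.03886e+08
Leq = 10*log10(2.03886e+08) = 83.094 dB


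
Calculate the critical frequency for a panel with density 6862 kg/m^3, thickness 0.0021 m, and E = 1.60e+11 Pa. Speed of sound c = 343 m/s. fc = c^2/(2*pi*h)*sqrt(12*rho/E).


12*rho/E = 12*6862/1.60e+11 = 5.1465e-07
sqrt(12*rho/E) = sqrt(5.1465e-07) = 0.000717391
c^2/(2*pi*h) = 343^2/(2*pi*0.0021) = 8.91639e+06
fc = 8.91639e+06 * 0.000717391 = 6396.5 Hz


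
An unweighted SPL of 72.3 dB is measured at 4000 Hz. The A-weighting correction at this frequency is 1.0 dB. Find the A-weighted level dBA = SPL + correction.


A-weighting table: 4000 Hz -> 1.0 dB correction
SPL_A = SPL + correction = 72.3 + (1.0) = 73.3 dBA


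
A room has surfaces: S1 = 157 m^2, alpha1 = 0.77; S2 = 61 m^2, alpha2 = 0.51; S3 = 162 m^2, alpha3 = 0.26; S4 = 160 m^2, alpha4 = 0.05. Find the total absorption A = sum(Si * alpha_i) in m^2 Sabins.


157 * 0.77 = 120.89
61 * 0.51 = 31.11
162 * 0.26 = 42.12
160 * 0.05 = 8
A_total = 120.89 + 31.11 + 42.12 + 8 = 202.12 m^2


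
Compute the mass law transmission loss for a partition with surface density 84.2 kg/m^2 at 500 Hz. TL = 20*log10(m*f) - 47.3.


m * f = 84.2 * 500 = 42100
20*log10(42100) = 92.4856 dB
TL = 92.4856 - 47.3 = 45.186 dB


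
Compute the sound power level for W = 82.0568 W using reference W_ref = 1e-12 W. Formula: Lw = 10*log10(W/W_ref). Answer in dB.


W / W_ref = 82.0568 / 1e-12 = 8.20568e+13
Lw = 10 * log10(8.20568e+13) = 139.14 dB


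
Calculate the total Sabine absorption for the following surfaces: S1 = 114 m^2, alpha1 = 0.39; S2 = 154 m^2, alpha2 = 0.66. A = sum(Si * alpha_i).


114 * 0.39 = 44.46
154 * 0.66 = 101.64
A_total = 44.46 + 101.64 = 146.1 m^2


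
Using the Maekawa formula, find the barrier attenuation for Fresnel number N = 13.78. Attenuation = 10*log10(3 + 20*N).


3 + 20*N = 3 + 20*13.78 = 278.6
Att = 10*log10(278.6) = 24.45 dB


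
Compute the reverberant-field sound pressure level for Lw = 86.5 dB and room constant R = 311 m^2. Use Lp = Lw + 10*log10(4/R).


4/R = 4/311 = 0.0128617
Lp = 86.5 + 10*log10(0.0128617) = 67.593 dB


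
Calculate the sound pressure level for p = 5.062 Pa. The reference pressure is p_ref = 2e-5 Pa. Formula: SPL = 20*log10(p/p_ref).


p / p_ref = 5.062 / 2e-5 = 253100
SPL = 20 * log10(253100) = 108.07 dB


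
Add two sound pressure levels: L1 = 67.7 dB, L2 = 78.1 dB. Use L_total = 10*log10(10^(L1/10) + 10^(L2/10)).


10^(67.7/10) = 5.88844e+06
10^(78.1/10) = 6.45654e+07
Sum = 5.88844e+06 + 6.45654e+07 = 7.04538e+07
L_total = 10*log10(7.04538e+07) = 78.479 dB


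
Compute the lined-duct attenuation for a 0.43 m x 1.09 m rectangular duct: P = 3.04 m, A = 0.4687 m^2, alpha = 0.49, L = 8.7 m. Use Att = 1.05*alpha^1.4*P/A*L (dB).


alpha^1.4 = 0.49^1.4 = 0.368362
Attenuation rate = 1.05 * alpha^1.4 * P / A
= 1.05 * 0.368362 * 3.04 / 0.4687 = 2.50867 dB/m
Total Att = 2.50867 * 8.7 = 21.825 dB


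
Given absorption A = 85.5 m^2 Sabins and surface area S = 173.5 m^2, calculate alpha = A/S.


Absorption coefficient = absorbed power / incident power
alpha = A / S = 85.5 / 173.5 = 0.4928


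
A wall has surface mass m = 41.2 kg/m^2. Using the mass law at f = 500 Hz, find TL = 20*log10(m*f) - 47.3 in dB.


m * f = 41.2 * 500 = 20600
20*log10(20600) = 86.2773 dB
TL = 86.2773 - 47.3 = 38.977 dB


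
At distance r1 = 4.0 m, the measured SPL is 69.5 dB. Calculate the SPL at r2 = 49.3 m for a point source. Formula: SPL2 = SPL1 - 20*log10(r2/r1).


r2/r1 = 49.3/4.0 = 12.325
Correction = 20*log10(12.325) = 21.8157 dB
SPL2 = 69.5 - 21.8157 = 47.684 dB


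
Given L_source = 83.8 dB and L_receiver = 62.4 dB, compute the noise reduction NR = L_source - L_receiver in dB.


NR = L_source - L_receiver (difference between source and receiving room levels)
NR = 83.8 - 62.4 = 21.4 dB


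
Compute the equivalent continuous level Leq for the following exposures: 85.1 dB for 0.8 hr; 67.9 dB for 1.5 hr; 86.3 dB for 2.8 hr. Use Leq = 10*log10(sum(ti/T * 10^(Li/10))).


T_total = 0.8 + 1.5 + 2.8 = 5.1 hr
(0.8/5.1) * 10^(85.1/10) = 5.07598e+07
(1.5/5.1) * 10^(67.9/10) = 1.81351e+06
(2.8/5.1) * 10^(86.3/10) = 2.34201e+08
Sum = 5.07598e+07 + 1.81351e+06 + 2.34201e+08 = 2.86774e+08
Leq = 10*log10(2.86774e+08) = 84.575 dB


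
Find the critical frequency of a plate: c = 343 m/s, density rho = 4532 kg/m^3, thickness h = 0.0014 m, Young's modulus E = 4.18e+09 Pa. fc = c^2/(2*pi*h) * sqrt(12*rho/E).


12*rho/E = 12*4532/4.18e+09 = 1.30105e-05
sqrt(12*rho/E) = sqrt(1.30105e-05) = 0.00360701
c^2/(2*pi*h) = 343^2/(2*pi*0.0014) = 1.33746e+07
fc = 1.33746e+07 * 0.00360701 = 48242 Hz


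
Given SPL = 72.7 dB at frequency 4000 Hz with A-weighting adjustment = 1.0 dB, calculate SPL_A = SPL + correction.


A-weighting table: 4000 Hz -> 1.0 dB correction
SPL_A = SPL + correction = 72.7 + (1.0) = 73.7 dBA


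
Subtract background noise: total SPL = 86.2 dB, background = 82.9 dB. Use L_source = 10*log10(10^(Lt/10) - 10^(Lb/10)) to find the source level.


10^(86.2/10) = 4.16869e+08
10^(82.9/10) = 1.94984e+08
Difference = 4.16869e+08 - 1.94984e+08 = 2.21885e+08
L_source = 10*log10(2.21885e+08) = 83.461 dB


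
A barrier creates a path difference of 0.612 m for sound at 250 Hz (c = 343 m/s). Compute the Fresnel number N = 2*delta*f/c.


N = 2*delta*f/c = 2*delta/lambda, where lambda = c/f
lambda = 343 / 250 = 1.372 m
N = 2 * 0.612 / 1.372 = 0.89213


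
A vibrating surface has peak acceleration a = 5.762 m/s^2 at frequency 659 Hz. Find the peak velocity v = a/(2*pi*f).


omega = 2*pi*f = 2*pi*659 = 4140.62 rad/s
v = a / omega = 5.762 / 4140.62 = 0.0013916 m/s


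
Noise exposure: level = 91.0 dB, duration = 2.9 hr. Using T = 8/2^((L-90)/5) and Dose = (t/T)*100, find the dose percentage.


T_allowed = 8 / 2^((91.0 - 90)/5) = 6.9644 hr
Dose = 2.9 / 6.9644 * 100 = 41.64 %


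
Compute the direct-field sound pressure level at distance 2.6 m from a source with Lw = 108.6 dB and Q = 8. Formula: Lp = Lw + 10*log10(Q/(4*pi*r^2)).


4*pi*r^2 = 4*pi*2.6^2 = 84.9487 m^2
Q / (4*pi*r^2) = 8 / 84.9487 = 0.0941745
Lp = 108.6 + 10*log10(0.0941745) = 98.339 dB


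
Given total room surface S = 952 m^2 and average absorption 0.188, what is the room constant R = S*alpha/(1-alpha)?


R = 952 * 0.188 / (1 - 0.188) = 220.41 m^2


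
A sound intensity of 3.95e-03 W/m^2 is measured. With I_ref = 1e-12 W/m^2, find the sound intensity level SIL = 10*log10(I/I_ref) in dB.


I / I_ref = 3.95e-03 / 1e-12 = 3.95e+09
SIL = 10 * log10(3.95e+09) = 95.966 dB


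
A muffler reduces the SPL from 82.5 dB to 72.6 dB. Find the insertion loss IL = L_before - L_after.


Insertion loss = SPL without muffler - SPL with muffler
IL = 82.5 - 72.6 = 9.9 dB


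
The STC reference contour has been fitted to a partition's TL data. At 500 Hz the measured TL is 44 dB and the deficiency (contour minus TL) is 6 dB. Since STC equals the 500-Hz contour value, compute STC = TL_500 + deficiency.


By ASTM E413, STC = value of the fitted reference contour at 500 Hz.
Contour value at 500 Hz = TL_500 + deficiency = 44 + 6 = 50
STC = 50


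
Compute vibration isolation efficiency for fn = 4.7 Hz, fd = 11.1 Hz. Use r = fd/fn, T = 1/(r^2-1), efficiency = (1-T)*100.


r = 11.1 / 4.7 = 2.3617
r^2 - 1 = 2.3617^2 - 1 = 4.57763
T = 1/4.57763 = 0.218454
Efficiency = (1 - 0.218454)*100 = 78.155 %


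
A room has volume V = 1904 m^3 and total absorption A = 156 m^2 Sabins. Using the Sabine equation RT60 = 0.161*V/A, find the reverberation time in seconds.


RT60 = 0.161 * 1904 / 156 = 1.965 s


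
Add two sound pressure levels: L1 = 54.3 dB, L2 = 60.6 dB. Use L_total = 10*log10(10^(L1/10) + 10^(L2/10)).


10^(54.3/10) = 269153
10^(60.6/10) = 1.14815e+06
Sum = 269153 + 1.14815e+06 = 1.4173e+06
L_total = 10*log10(1.4173e+06) = 61.515 dB


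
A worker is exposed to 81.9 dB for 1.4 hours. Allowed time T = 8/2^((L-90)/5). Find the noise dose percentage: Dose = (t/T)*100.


T_allowed = 8 / 2^((81.9 - 90)/5) = 24.59 hr
Dose = 1.4 / 24.59 * 100 = 5.6934 %


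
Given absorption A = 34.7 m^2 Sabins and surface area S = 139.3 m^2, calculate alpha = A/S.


Absorption coefficient = absorbed power / incident power
alpha = A / S = 34.7 / 139.3 = 0.2491


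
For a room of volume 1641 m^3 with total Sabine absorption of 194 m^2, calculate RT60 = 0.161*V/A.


RT60 = 0.161 * 1641 / 194 = 1.3619 s


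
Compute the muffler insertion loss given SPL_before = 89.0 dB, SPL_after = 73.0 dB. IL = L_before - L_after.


Insertion loss = SPL without muffler - SPL with muffler
IL = 89.0 - 73.0 = 16 dB


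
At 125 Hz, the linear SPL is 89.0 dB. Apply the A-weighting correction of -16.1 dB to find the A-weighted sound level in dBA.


A-weighting table: 125 Hz -> -16.1 dB correction
SPL_A = SPL + correction = 89.0 + (-16.1) = 72.9 dBA


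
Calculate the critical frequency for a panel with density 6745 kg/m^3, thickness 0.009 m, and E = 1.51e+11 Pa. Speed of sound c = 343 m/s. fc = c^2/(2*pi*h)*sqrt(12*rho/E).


12*rho/E = 12*6745/1.51e+11 = 5.36026e-07
sqrt(12*rho/E) = sqrt(5.36026e-07) = 0.000732138
c^2/(2*pi*h) = 343^2/(2*pi*0.009) = 2.08049e+06
fc = 2.08049e+06 * 0.000732138 = 1523.2 Hz


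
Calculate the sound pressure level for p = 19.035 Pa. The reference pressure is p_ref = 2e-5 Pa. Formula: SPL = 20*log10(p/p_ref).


p / p_ref = 19.035 / 2e-5 = 951750
SPL = 20 * log10(951750) = 119.57 dB


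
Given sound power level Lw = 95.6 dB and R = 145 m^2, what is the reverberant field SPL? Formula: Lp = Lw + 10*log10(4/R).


4/R = 4/145 = 0.0275862
Lp = 95.6 + 10*log10(0.0275862) = 80.007 dB


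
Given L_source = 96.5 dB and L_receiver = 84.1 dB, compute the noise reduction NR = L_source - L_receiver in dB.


NR = L_source - L_receiver (difference between source and receiving room levels)
NR = 96.5 - 84.1 = 12.4 dB


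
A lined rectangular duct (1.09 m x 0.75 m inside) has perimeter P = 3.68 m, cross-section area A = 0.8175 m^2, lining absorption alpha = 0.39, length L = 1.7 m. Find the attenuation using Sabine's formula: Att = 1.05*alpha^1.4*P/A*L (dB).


alpha^1.4 = 0.39^1.4 = 0.267603
Attenuation rate = 1.05 * alpha^1.4 * P / A
= 1.05 * 0.267603 * 3.68 / 0.8175 = 1.26485 dB/m
Total Att = 1.26485 * 1.7 = 2.1502 dB


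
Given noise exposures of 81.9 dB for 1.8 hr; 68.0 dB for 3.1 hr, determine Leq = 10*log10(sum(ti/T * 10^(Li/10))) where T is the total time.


T_total = 1.8 + 3.1 = 4.9 hr
(1.8/4.9) * 10^(81.9/10) = 5.68953e+07
(3.1/4.9) * 10^(68.0/10) = 3.99177e+06
Sum = 5.68953e+07 + 3.99177e+06 = 6.08871e+07
Leq = 10*log10(6.08871e+07) = 77.845 dB


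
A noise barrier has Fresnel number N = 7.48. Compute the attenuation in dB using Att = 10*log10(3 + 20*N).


3 + 20*N = 3 + 20*7.48 = 152.6
Att = 10*log10(152.6) = 21.836 dB


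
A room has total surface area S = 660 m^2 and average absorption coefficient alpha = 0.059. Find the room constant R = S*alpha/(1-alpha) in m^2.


R = 660 * 0.059 / (1 - 0.059) = 41.382 m^2


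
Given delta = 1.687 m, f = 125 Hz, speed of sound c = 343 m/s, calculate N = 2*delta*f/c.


N = 2*delta*f/c = 2*delta/lambda, where lambda = c/f
lambda = 343 / 125 = 2.744 m
N = 2 * 1.687 / 2.744 = 1.2296


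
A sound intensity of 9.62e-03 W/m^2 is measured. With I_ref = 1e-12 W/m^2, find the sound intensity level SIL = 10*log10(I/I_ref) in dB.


I / I_ref = 9.62e-03 / 1e-12 = 9.62e+09
SIL = 10 * log10(9.62e+09) = 99.832 dB


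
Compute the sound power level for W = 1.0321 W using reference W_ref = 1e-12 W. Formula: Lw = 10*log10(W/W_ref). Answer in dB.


W / W_ref = 1.0321 / 1e-12 = 1.0321e+12
Lw = 10 * log10(1.0321e+12) = 120.14 dB


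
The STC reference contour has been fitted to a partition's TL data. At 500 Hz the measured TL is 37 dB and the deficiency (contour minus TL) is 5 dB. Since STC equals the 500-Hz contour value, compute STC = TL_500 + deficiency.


By ASTM E413, STC = value of the fitted reference contour at 500 Hz.
Contour value at 500 Hz = TL_500 + deficiency = 37 + 5 = 42
STC = 42


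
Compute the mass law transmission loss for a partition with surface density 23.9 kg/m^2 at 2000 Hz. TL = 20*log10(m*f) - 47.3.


m * f = 23.9 * 2000 = 47800
20*log10(47800) = 93.5886 dB
TL = 93.5886 - 47.3 = 46.289 dB


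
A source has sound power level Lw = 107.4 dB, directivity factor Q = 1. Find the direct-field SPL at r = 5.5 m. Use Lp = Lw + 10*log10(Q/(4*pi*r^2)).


4*pi*r^2 = 4*pi*5.5^2 = 380.133 m^2
Q / (4*pi*r^2) = 1 / 380.133 = 0.00263066
Lp = 107.4 + 10*log10(0.00263066) = 81.601 dB


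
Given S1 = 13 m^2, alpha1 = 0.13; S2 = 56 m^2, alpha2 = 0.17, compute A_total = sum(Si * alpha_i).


13 * 0.13 = 1.69
56 * 0.17 = 9.52
A_total = 1.69 + 9.52 = 11.21 m^2


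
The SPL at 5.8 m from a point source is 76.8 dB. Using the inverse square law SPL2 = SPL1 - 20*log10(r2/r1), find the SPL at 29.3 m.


r2/r1 = 29.3/5.8 = 5.05172
Correction = 20*log10(5.05172) = 14.0688 dB
SPL2 = 76.8 - 14.0688 = 62.731 dB


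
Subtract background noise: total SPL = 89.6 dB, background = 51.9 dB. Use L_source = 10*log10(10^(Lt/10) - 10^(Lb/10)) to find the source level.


10^(89.6/10) = 9.12011e+08
10^(51.9/10) = 154882
Difference = 9.12011e+08 - 154882 = 9.11856e+08
L_source = 10*log10(9.11856e+08) = 89.599 dB


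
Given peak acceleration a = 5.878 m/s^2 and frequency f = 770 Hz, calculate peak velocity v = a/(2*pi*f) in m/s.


omega = 2*pi*f = 2*pi*770 = 4838.05 rad/s
v = a / omega = 5.878 / 4838.05 = 0.001215 m/s


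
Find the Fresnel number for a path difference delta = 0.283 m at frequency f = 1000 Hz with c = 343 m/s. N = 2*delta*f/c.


N = 2*delta*f/c = 2*delta/lambda, where lambda = c/f
lambda = 343 / 1000 = 0.343 m
N = 2 * 0.283 / 0.343 = 1.6501


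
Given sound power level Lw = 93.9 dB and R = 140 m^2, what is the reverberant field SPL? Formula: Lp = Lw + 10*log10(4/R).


4/R = 4/140 = 0.0285714
Lp = 93.9 + 10*log10(0.0285714) = 78.459 dB


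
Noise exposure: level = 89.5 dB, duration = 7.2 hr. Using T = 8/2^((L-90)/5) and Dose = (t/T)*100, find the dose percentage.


T_allowed = 8 / 2^((89.5 - 90)/5) = 8.57419 hr
Dose = 7.2 / 8.57419 * 100 = 83.973 %


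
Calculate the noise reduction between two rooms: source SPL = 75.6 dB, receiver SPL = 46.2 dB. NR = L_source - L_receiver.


NR = L_source - L_receiver (difference between source and receiving room levels)
NR = 75.6 - 46.2 = 29.4 dB


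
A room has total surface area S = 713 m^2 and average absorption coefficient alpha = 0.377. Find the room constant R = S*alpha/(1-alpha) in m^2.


R = 713 * 0.377 / (1 - 0.377) = 431.46 m^2


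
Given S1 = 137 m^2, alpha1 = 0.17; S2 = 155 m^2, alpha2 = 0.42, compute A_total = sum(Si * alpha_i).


137 * 0.17 = 23.29
155 * 0.42 = 65.1
A_total = 23.29 + 65.1 = 88.39 m^2


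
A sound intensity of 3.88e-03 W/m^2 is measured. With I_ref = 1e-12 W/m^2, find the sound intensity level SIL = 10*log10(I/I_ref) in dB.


I / I_ref = 3.88e-03 / 1e-12 = 3.88e+09
SIL = 10 * log10(3.88e+09) = 95.888 dB


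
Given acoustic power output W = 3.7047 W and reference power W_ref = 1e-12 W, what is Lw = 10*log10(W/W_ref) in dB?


W / W_ref = 3.7047 / 1e-12 = 3.7047e+12
Lw = 10 * log10(3.7047e+12) = 125.69 dB


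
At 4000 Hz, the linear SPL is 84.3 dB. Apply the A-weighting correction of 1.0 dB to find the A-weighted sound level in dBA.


A-weighting table: 4000 Hz -> 1.0 dB correction
SPL_A = SPL + correction = 84.3 + (1.0) = 85.3 dBA
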